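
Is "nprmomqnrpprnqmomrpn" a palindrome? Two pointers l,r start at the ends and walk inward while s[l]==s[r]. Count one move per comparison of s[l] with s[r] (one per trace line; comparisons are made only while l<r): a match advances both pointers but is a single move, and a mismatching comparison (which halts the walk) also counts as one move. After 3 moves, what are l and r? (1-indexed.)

l=1 r=20: 'n'=='n', l++,r--
l=2 r=19: 'p'=='p', l++,r--
l=3 r=18: 'r'=='r', l++,r--

l=4, r=17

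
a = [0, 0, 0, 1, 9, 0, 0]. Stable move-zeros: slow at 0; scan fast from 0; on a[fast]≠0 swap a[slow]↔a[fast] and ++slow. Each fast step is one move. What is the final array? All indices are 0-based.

[1, 9, 0, 0, 0, 0, 0]

slow=0 fast=0: a[fast]=0, fast++
slow=0 fast=1: a[fast]=0, fast++
slow=0 fast=2: a[fast]=0, fast++
slow=0 fast=3: a[fast]=1≠0 swap→a[0]=1, slow++,fast++
slow=1 fast=4: a[fast]=9≠0 swap→a[1]=9, slow++,fast++
slow=2 fast=5: a[fast]=0, fast++
slow=2 fast=6: a[fast]=0, fast++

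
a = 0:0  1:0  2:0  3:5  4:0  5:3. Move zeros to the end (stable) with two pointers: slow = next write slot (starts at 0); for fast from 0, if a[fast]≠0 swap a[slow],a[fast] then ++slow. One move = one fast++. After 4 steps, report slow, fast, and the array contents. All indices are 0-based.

slow=1, fast=4, a=[5, 0, 0, 0, 0, 3]

slow=0 fast=0: a[fast]=0, fast++
slow=0 fast=1: a[fast]=0, fast++
slow=0 fast=2: a[fast]=0, fast++
slow=0 fast=3: a[fast]=5≠0 swap→a[0]=5, slow++,fast++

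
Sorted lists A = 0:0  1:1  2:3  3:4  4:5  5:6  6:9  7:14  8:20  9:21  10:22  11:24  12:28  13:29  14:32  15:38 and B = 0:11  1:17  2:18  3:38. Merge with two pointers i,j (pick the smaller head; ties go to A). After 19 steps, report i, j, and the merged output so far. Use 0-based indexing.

i=16, j=3, merged so far=[0, 1, 3, 4, 5, 6, 9, 11, 14, 17, 18, 20, 21, 22, 24, 28, 29, 32, 38]

i=0 j=0: A[i]=0<=B[j]=11 take 0, i++
i=1 j=0: A[i]=1<=B[j]=11 take 1, i++
i=2 j=0: A[i]=3<=B[j]=11 take 3, i++
i=3 j=0: A[i]=4<=B[j]=11 take 4, i++
i=4 j=0: A[i]=5<=B[j]=11 take 5, i++
i=5 j=0: A[i]=6<=B[j]=11 take 6, i++
i=6 j=0: A[i]=9<=B[j]=11 take 9, i++
i=7 j=0: A[i]=14>B[j]=11 take 11, j++
i=7 j=1: A[i]=14<=B[j]=17 take 14, i++
i=8 j=1: A[i]=20>B[j]=17 take 17, j++
i=8 j=2: A[i]=20>B[j]=18 take 18, j++
i=8 j=3: A[i]=20<=B[j]=38 take 20, i++
i=9 j=3: A[i]=21<=B[j]=38 take 21, i++
i=10 j=3: A[i]=22<=B[j]=38 take 22, i++
i=11 j=3: A[i]=24<=B[j]=38 take 24, i++
i=12 j=3: A[i]=28<=B[j]=38 take 28, i++
i=13 j=3: A[i]=29<=B[j]=38 take 29, i++
i=14 j=3: A[i]=32<=B[j]=38 take 32, i++
i=15 j=3: A[i]=38<=B[j]=38 take 38, i++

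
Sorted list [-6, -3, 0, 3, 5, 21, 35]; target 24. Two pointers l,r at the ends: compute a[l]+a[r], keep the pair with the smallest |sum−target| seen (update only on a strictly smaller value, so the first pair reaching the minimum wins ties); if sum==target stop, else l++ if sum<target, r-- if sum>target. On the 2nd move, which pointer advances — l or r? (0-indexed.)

l

l=0 r=6: -6+35=29 d=5 *, r--
l=0 r=5: -6+21=15 d=9, l++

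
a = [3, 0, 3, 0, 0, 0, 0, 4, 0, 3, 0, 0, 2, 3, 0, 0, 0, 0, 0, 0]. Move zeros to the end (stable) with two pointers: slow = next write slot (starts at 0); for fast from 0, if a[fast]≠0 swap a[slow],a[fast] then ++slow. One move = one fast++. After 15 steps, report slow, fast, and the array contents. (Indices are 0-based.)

(s=0,f=0) a[fast]=3≠0 swap→a[0]=3 → slow++,fast++
(s=1,f=1) a[fast]=0 → fast++
(s=1,f=2) a[fast]=3≠0 swap→a[1]=3 → slow++,fast++
(s=2,f=3) a[fast]=0 → fast++
(s=2,f=4) a[fast]=0 → fast++
(s=2,f=5) a[fast]=0 → fast++
(s=2,f=6) a[fast]=0 → fast++
(s=2,f=7) a[fast]=4≠0 swap→a[2]=4 → slow++,fast++
(s=3,f=8) a[fast]=0 → fast++
(s=3,f=9) a[fast]=3≠0 swap→a[3]=3 → slow++,fast++
(s=4,f=10) a[fast]=0 → fast++
(s=4,f=11) a[fast]=0 → fast++
(s=4,f=12) a[fast]=2≠0 swap→a[4]=2 → slow++,fast++
(s=5,f=13) a[fast]=3≠0 swap→a[5]=3 → slow++,fast++
(s=6,f=14) a[fast]=0 → fast++

slow=6, fast=15, a=[3, 3, 4, 3, 2, 3, 0, 0, 0, 0, 0, 0, 0, 0, 0, 0, 0, 0, 0, 0]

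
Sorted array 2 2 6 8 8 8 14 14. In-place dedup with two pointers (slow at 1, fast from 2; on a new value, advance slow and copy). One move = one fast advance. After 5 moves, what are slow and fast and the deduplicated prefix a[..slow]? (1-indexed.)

slow=1 fast=2: a[fast]=2=a[slow] dup, fast++
slow=1 fast=3: a[fast]=6≠a[slow]=2 write a[2]=6, slow++,fast++
slow=2 fast=4: a[fast]=8≠a[slow]=6 write a[3]=8, slow++,fast++
slow=3 fast=5: a[fast]=8=a[slow] dup, fast++
slow=3 fast=6: a[fast]=8=a[slow] dup, fast++

slow=3, fast=7, prefix=[2, 6, 8]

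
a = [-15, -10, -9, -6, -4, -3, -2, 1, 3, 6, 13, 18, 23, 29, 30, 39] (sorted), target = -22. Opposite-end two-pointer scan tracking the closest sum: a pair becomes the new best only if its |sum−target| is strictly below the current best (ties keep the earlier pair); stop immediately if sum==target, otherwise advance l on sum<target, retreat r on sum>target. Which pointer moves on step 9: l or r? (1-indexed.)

l=1 r=16: -15+39=24 d=46 *, r--
l=1 r=15: -15+30=15 d=37 *, r--
l=1 r=14: -15+29=14 d=36 *, r--
l=1 r=13: -15+23=8 d=30 *, r--
l=1 r=12: -15+18=3 d=25 *, r--
l=1 r=11: -15+13=-2 d=20 *, r--
l=1 r=10: -15+6=-9 d=13 *, r--
l=1 r=9: -15+3=-12 d=10 *, r--
l=1 r=8: -15+1=-14 d=8 *, r--

r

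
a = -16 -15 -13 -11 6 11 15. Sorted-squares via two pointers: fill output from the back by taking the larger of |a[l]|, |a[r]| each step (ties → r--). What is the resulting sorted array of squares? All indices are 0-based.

l=0 r=6: |-16|>|15| out[6]=256, l++
l=1 r=6: |-15|<=|15| out[5]=225, r--
l=1 r=5: |-15|>|11| out[4]=225, l++
l=2 r=5: |-13|>|11| out[3]=169, l++
l=3 r=5: |-11|<=|11| out[2]=121, r--
l=3 r=4: |-11|>|6| out[1]=121, l++
l=4 r=4: |6|<=|6| out[0]=36, r--

[36, 121, 121, 169, 225, 225, 256]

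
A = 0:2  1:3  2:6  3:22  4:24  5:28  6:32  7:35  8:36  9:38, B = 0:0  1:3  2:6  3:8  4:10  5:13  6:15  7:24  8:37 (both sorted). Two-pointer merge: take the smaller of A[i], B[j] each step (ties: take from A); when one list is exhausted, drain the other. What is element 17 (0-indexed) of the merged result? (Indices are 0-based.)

[i=0,j=0] A[i]=2>B[j]=0 take 0 → j++
[i=0,j=1] A[i]=2<=B[j]=3 take 2 → i++
[i=1,j=1] A[i]=3<=B[j]=3 take 3 → i++
[i=2,j=1] A[i]=6>B[j]=3 take 3 → j++
[i=2,j=2] A[i]=6<=B[j]=6 take 6 → i++
[i=3,j=2] A[i]=22>B[j]=6 take 6 → j++
[i=3,j=3] A[i]=22>B[j]=8 take 8 → j++
[i=3,j=4] A[i]=22>B[j]=10 take 10 → j++
[i=3,j=5] A[i]=22>B[j]=13 take 13 → j++
[i=3,j=6] A[i]=22>B[j]=15 take 15 → j++
[i=3,j=7] A[i]=22<=B[j]=24 take 22 → i++
[i=4,j=7] A[i]=24<=B[j]=24 take 24 → i++
[i=5,j=7] A[i]=28>B[j]=24 take 24 → j++
[i=5,j=8] A[i]=28<=B[j]=37 take 28 → i++
[i=6,j=8] A[i]=32<=B[j]=37 take 32 → i++
[i=7,j=8] A[i]=35<=B[j]=37 take 35 → i++
[i=8,j=8] A[i]=36<=B[j]=37 take 36 → i++
[i=9,j=8] A[i]=38>B[j]=37 take 37 → j++
[i=9,j=9] B done, take A[i]=38 → i++

merged[17] = 37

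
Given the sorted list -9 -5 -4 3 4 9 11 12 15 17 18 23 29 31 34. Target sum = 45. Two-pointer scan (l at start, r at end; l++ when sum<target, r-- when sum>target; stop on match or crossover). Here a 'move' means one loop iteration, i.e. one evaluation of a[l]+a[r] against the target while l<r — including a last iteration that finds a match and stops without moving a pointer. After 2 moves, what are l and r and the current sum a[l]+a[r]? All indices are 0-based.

[0,14] -9+34=25 <45 → l++
[1,14] -5+34=29 <45 → l++

l=2, r=14, sum=30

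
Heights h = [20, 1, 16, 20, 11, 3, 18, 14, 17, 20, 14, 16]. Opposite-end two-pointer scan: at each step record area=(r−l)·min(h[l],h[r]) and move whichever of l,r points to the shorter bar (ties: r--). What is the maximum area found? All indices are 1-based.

l=1 r=12: min(20,16)*11=176 best=176 *, r--
l=1 r=11: min(20,14)*10=140 best=176, r--
l=1 r=10: min(20,20)*9=180 best=180 *, r--
l=1 r=9: min(20,17)*8=136 best=180, r--
l=1 r=8: min(20,14)*7=98 best=180, r--
l=1 r=7: min(20,18)*6=108 best=180, r--
l=1 r=6: min(20,3)*5=15 best=180, r--
l=1 r=5: min(20,11)*4=44 best=180, r--
l=1 r=4: min(20,20)*3=60 best=180, r--
l=1 r=3: min(20,16)*2=32 best=180, r--
l=1 r=2: min(20,1)*1=1 best=180, r--

max area = 180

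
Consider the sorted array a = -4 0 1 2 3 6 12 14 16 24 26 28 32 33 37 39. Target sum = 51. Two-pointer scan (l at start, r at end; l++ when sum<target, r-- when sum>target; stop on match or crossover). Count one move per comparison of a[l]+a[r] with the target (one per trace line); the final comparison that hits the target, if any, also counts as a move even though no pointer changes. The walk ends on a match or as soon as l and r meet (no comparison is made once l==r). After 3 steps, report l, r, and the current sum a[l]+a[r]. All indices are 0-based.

[0,15] -4+39=35 <51 → l++
[1,15] 0+39=39 <51 → l++
[2,15] 1+39=40 <51 → l++

l=3, r=15, sum=41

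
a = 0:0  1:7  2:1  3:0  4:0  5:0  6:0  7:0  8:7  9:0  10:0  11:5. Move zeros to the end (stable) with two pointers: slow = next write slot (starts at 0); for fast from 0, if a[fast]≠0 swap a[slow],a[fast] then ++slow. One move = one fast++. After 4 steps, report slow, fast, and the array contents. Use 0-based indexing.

slow=0 fast=0: a[fast]=0, fast++
slow=0 fast=1: a[fast]=7≠0 swap→a[0]=7, slow++,fast++
slow=1 fast=2: a[fast]=1≠0 swap→a[1]=1, slow++,fast++
slow=2 fast=3: a[fast]=0, fast++

slow=2, fast=4, a=[7, 1, 0, 0, 0, 0, 0, 0, 7, 0, 0, 5]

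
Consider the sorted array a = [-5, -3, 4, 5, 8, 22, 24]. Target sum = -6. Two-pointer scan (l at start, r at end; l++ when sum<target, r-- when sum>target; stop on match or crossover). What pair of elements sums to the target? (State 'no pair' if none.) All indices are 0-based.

l=0 r=6: -5+24=19 >-6, r--
l=0 r=5: -5+22=17 >-6, r--
l=0 r=4: -5+8=3 >-6, r--
l=0 r=3: -5+5=0 >-6, r--
l=0 r=2: -5+4=-1 >-6, r--
l=0 r=1: -5+-3=-8 <-6, l++

no pair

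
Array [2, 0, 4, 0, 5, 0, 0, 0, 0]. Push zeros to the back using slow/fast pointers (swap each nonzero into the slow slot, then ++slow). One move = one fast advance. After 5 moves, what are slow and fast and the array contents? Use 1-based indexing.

slow=4, fast=6, a=[2, 4, 5, 0, 0, 0, 0, 0, 0]

(s=1,f=1) a[fast]=2≠0 swap→a[1]=2 → slow++,fast++
(s=2,f=2) a[fast]=0 → fast++
(s=2,f=3) a[fast]=4≠0 swap→a[2]=4 → slow++,fast++
(s=3,f=4) a[fast]=0 → fast++
(s=3,f=5) a[fast]=5≠0 swap→a[3]=5 → slow++,fast++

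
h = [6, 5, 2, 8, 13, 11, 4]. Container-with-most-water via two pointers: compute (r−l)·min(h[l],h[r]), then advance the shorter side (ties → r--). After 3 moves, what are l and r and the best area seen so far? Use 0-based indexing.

l=2, r=5, best area=30

l=0 r=6: min(6,4)*6=24 best=24 *, r--
l=0 r=5: min(6,11)*5=30 best=30 *, l++
l=1 r=5: min(5,11)*4=20 best=30, l++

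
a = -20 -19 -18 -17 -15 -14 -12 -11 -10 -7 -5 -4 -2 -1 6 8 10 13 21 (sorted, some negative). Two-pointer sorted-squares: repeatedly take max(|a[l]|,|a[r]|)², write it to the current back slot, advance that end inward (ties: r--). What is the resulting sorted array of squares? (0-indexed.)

[1, 4, 16, 25, 36, 49, 64, 100, 100, 121, 144, 169, 196, 225, 289, 324, 361, 400, 441]

l=0 r=18: |-20|<=|21| out[18]=441, r--
l=0 r=17: |-20|>|13| out[17]=400, l++
l=1 r=17: |-19|>|13| out[16]=361, l++
l=2 r=17: |-18|>|13| out[15]=324, l++
l=3 r=17: |-17|>|13| out[14]=289, l++
l=4 r=17: |-15|>|13| out[13]=225, l++
l=5 r=17: |-14|>|13| out[12]=196, l++
l=6 r=17: |-12|<=|13| out[11]=169, r--
l=6 r=16: |-12|>|10| out[10]=144, l++
l=7 r=16: |-11|>|10| out[9]=121, l++
l=8 r=16: |-10|<=|10| out[8]=100, r--
l=8 r=15: |-10|>|8| out[7]=100, l++
l=9 r=15: |-7|<=|8| out[6]=64, r--
l=9 r=14: |-7|>|6| out[5]=49, l++
l=10 r=14: |-5|<=|6| out[4]=36, r--
l=10 r=13: |-5|>|-1| out[3]=25, l++
l=11 r=13: |-4|>|-1| out[2]=16, l++
l=12 r=13: |-2|>|-1| out[1]=4, l++
l=13 r=13: |-1|<=|-1| out[0]=1, r--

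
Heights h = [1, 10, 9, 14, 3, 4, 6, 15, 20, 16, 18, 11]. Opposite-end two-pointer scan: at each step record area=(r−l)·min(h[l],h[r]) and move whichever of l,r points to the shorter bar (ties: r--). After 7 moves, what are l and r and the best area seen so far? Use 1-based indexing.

l=7, r=11, best area=100

l=1 r=12: min(1,11)*11=11 best=11 *, l++
l=2 r=12: min(10,11)*10=100 best=100 *, l++
l=3 r=12: min(9,11)*9=81 best=100, l++
l=4 r=12: min(14,11)*8=88 best=100, r--
l=4 r=11: min(14,18)*7=98 best=100, l++
l=5 r=11: min(3,18)*6=18 best=100, l++
l=6 r=11: min(4,18)*5=20 best=100, l++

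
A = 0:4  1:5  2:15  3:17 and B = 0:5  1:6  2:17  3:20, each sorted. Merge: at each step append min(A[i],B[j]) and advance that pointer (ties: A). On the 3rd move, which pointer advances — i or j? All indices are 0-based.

j

i=0 j=0: A[i]=4<=B[j]=5 take 4, i++
i=1 j=0: A[i]=5<=B[j]=5 take 5, i++
i=2 j=0: A[i]=15>B[j]=5 take 5, j++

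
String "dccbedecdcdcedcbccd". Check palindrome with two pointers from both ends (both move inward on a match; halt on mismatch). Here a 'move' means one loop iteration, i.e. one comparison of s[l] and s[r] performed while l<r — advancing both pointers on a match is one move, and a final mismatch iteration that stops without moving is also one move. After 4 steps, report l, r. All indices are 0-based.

l=4, r=14

[0,18] 'd'=='d' → l++,r--
[1,17] 'c'=='c' → l++,r--
[2,16] 'c'=='c' → l++,r--
[3,15] 'b'=='b' → l++,r--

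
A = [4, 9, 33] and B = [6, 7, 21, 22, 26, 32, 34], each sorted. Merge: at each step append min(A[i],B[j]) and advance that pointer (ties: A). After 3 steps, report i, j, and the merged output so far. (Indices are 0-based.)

i=0 j=0: A[i]=4<=B[j]=6 take 4, i++
i=1 j=0: A[i]=9>B[j]=6 take 6, j++
i=1 j=1: A[i]=9>B[j]=7 take 7, j++

i=1, j=2, merged so far=[4, 6, 7]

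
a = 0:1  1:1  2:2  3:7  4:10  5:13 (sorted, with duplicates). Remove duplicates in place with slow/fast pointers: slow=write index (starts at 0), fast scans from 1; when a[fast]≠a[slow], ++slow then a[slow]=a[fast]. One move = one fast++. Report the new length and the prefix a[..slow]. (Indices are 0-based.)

length 5; prefix = [1, 2, 7, 10, 13]

(s=0,f=1) a[fast]=1=a[slow] dup → fast++
(s=0,f=2) a[fast]=2≠a[slow]=1 write a[1]=2 → slow++,fast++
(s=1,f=3) a[fast]=7≠a[slow]=2 write a[2]=7 → slow++,fast++
(s=2,f=4) a[fast]=10≠a[slow]=7 write a[3]=10 → slow++,fast++
(s=3,f=5) a[fast]=13≠a[slow]=10 write a[4]=13 → slow++,fast++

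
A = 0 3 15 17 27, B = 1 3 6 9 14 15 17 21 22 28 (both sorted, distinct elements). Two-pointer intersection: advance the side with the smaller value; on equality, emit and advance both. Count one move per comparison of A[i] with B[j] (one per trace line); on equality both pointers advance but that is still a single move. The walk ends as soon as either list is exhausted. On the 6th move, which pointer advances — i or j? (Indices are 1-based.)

j

i=1 j=1: 0<1, i++
i=2 j=1: 3>1, j++
i=2 j=2: 3==3 emit, i++,j++
i=3 j=3: 15>6, j++
i=3 j=4: 15>9, j++
i=3 j=5: 15>14, j++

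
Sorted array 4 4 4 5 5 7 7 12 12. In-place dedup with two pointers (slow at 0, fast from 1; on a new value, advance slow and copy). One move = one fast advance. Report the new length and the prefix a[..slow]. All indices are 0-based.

slow=0 fast=1: a[fast]=4=a[slow] dup, fast++
slow=0 fast=2: a[fast]=4=a[slow] dup, fast++
slow=0 fast=3: a[fast]=5≠a[slow]=4 write a[1]=5, slow++,fast++
slow=1 fast=4: a[fast]=5=a[slow] dup, fast++
slow=1 fast=5: a[fast]=7≠a[slow]=5 write a[2]=7, slow++,fast++
slow=2 fast=6: a[fast]=7=a[slow] dup, fast++
slow=2 fast=7: a[fast]=12≠a[slow]=7 write a[3]=12, slow++,fast++
slow=3 fast=8: a[fast]=12=a[slow] dup, fast++

length 4; prefix = [4, 5, 7, 12]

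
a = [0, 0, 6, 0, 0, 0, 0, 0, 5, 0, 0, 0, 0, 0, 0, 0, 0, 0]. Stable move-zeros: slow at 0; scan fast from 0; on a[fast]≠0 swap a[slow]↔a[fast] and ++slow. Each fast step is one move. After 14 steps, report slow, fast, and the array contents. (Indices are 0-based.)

slow=2, fast=14, a=[6, 5, 0, 0, 0, 0, 0, 0, 0, 0, 0, 0, 0, 0, 0, 0, 0, 0]

(s=0,f=0) a[fast]=0 → fast++
(s=0,f=1) a[fast]=0 → fast++
(s=0,f=2) a[fast]=6≠0 swap→a[0]=6 → slow++,fast++
(s=1,f=3) a[fast]=0 → fast++
(s=1,f=4) a[fast]=0 → fast++
(s=1,f=5) a[fast]=0 → fast++
(s=1,f=6) a[fast]=0 → fast++
(s=1,f=7) a[fast]=0 → fast++
(s=1,f=8) a[fast]=5≠0 swap→a[1]=5 → slow++,fast++
(s=2,f=9) a[fast]=0 → fast++
(s=2,f=10) a[fast]=0 → fast++
(s=2,f=11) a[fast]=0 → fast++
(s=2,f=12) a[fast]=0 → fast++
(s=2,f=13) a[fast]=0 → fast++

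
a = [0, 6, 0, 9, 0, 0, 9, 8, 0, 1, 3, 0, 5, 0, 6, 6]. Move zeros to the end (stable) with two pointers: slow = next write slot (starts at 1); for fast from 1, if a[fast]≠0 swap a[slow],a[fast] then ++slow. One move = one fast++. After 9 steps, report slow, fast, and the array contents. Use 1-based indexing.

slow=5, fast=10, a=[6, 9, 9, 8, 0, 0, 0, 0, 0, 1, 3, 0, 5, 0, 6, 6]

(s=1,f=1) a[fast]=0 → fast++
(s=1,f=2) a[fast]=6≠0 swap→a[1]=6 → slow++,fast++
(s=2,f=3) a[fast]=0 → fast++
(s=2,f=4) a[fast]=9≠0 swap→a[2]=9 → slow++,fast++
(s=3,f=5) a[fast]=0 → fast++
(s=3,f=6) a[fast]=0 → fast++
(s=3,f=7) a[fast]=9≠0 swap→a[3]=9 → slow++,fast++
(s=4,f=8) a[fast]=8≠0 swap→a[4]=8 → slow++,fast++
(s=5,f=9) a[fast]=0 → fast++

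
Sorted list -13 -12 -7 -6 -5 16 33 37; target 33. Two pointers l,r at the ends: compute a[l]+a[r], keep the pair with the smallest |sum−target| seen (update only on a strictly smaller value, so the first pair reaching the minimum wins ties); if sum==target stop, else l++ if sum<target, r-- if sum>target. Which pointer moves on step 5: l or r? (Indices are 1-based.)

l

[1,8] -13+37=24 d=9 * → l++
[2,8] -12+37=25 d=8 * → l++
[3,8] -7+37=30 d=3 * → l++
[4,8] -6+37=31 d=2 * → l++
[5,8] -5+37=32 d=1 * → l++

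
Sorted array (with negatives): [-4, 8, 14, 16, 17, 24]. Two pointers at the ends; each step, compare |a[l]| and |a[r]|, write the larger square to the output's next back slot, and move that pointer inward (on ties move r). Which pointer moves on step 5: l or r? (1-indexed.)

r

l=1 r=6: |-4|<=|24| out[6]=576, r--
l=1 r=5: |-4|<=|17| out[5]=289, r--
l=1 r=4: |-4|<=|16| out[4]=256, r--
l=1 r=3: |-4|<=|14| out[3]=196, r--
l=1 r=2: |-4|<=|8| out[2]=64, r--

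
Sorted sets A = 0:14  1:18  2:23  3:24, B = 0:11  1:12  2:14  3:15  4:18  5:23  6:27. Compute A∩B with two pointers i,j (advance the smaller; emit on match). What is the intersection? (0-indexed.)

intersection = [14, 18, 23]

[i=0,j=0] 14>11 → j++
[i=0,j=1] 14>12 → j++
[i=0,j=2] 14==14 emit → i++,j++
[i=1,j=3] 18>15 → j++
[i=1,j=4] 18==18 emit → i++,j++
[i=2,j=5] 23==23 emit → i++,j++
[i=3,j=6] 24<27 → i++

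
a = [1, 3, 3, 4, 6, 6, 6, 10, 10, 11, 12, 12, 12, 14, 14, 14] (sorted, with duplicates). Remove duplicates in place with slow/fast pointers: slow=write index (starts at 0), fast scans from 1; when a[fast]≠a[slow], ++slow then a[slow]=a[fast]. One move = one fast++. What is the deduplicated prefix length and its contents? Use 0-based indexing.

slow=0 fast=1: a[fast]=3≠a[slow]=1 write a[1]=3, slow++,fast++
slow=1 fast=2: a[fast]=3=a[slow] dup, fast++
slow=1 fast=3: a[fast]=4≠a[slow]=3 write a[2]=4, slow++,fast++
slow=2 fast=4: a[fast]=6≠a[slow]=4 write a[3]=6, slow++,fast++
slow=3 fast=5: a[fast]=6=a[slow] dup, fast++
slow=3 fast=6: a[fast]=6=a[slow] dup, fast++
slow=3 fast=7: a[fast]=10≠a[slow]=6 write a[4]=10, slow++,fast++
slow=4 fast=8: a[fast]=10=a[slow] dup, fast++
slow=4 fast=9: a[fast]=11≠a[slow]=10 write a[5]=11, slow++,fast++
slow=5 fast=10: a[fast]=12≠a[slow]=11 write a[6]=12, slow++,fast++
slow=6 fast=11: a[fast]=12=a[slow] dup, fast++
slow=6 fast=12: a[fast]=12=a[slow] dup, fast++
slow=6 fast=13: a[fast]=14≠a[slow]=12 write a[7]=14, slow++,fast++
slow=7 fast=14: a[fast]=14=a[slow] dup, fast++
slow=7 fast=15: a[fast]=14=a[slow] dup, fast++

length 8; prefix = [1, 3, 4, 6, 10, 11, 12, 14]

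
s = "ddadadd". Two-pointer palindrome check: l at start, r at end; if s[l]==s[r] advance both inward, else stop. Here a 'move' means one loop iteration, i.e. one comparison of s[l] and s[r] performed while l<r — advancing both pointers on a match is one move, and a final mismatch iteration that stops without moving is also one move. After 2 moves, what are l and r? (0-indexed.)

l=0 r=6: 'd'=='d', l++,r--
l=1 r=5: 'd'=='d', l++,r--

l=2, r=4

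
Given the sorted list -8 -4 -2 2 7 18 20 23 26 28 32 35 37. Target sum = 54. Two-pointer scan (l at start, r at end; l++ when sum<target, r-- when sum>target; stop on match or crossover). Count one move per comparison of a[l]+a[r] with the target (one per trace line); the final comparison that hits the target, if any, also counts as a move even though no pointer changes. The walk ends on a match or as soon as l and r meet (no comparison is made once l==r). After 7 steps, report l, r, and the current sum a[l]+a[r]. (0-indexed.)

l=6, r=11, sum=55

[0,12] -8+37=29 <54 → l++
[1,12] -4+37=33 <54 → l++
[2,12] -2+37=35 <54 → l++
[3,12] 2+37=39 <54 → l++
[4,12] 7+37=44 <54 → l++
[5,12] 18+37=55 >54 → r--
[5,11] 18+35=53 <54 → l++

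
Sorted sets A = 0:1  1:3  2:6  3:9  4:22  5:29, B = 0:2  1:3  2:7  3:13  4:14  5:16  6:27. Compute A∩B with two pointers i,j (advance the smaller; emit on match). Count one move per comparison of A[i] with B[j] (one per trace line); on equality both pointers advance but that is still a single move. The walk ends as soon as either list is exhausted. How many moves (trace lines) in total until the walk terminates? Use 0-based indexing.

i=0 j=0: 1<2, i++
i=1 j=0: 3>2, j++
i=1 j=1: 3==3 emit, i++,j++
i=2 j=2: 6<7, i++
i=3 j=2: 9>7, j++
i=3 j=3: 9<13, i++
i=4 j=3: 22>13, j++
i=4 j=4: 22>14, j++
i=4 j=5: 22>16, j++
i=4 j=6: 22<27, i++
i=5 j=6: 29>27, j++

11 moves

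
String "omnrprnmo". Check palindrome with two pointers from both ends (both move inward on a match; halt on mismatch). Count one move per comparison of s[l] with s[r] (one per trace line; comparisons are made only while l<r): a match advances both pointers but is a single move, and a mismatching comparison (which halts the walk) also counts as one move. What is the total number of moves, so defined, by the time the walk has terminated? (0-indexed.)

4 moves

[0,8] 'o'=='o' → l++,r--
[1,7] 'm'=='m' → l++,r--
[2,6] 'n'=='n' → l++,r--
[3,5] 'r'=='r' → l++,r--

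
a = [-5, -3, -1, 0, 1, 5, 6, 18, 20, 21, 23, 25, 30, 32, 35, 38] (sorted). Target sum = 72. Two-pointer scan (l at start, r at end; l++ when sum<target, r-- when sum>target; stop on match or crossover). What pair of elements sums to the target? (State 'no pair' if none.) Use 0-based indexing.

no pair

l=0 r=15: -5+38=33 <72, l++
l=1 r=15: -3+38=35 <72, l++
l=2 r=15: -1+38=37 <72, l++
l=3 r=15: 0+38=38 <72, l++
l=4 r=15: 1+38=39 <72, l++
l=5 r=15: 5+38=43 <72, l++
l=6 r=15: 6+38=44 <72, l++
l=7 r=15: 18+38=56 <72, l++
l=8 r=15: 20+38=58 <72, l++
l=9 r=15: 21+38=59 <72, l++
l=10 r=15: 23+38=61 <72, l++
l=11 r=15: 25+38=63 <72, l++
l=12 r=15: 30+38=68 <72, l++
l=13 r=15: 32+38=70 <72, l++
l=14 r=15: 35+38=73 >72, r--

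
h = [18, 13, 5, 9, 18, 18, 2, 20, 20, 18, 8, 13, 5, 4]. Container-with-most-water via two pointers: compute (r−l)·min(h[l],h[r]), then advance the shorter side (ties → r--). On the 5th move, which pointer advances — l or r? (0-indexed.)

l=0 r=13: min(18,4)*13=52 best=52 *, r--
l=0 r=12: min(18,5)*12=60 best=60 *, r--
l=0 r=11: min(18,13)*11=143 best=143 *, r--
l=0 r=10: min(18,8)*10=80 best=143, r--
l=0 r=9: min(18,18)*9=162 best=162 *, r--

r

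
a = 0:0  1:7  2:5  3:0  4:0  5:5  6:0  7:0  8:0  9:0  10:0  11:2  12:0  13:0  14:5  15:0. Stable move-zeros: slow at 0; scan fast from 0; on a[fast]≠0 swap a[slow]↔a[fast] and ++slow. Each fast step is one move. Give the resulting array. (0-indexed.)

[7, 5, 5, 2, 5, 0, 0, 0, 0, 0, 0, 0, 0, 0, 0, 0]

(s=0,f=0) a[fast]=0 → fast++
(s=0,f=1) a[fast]=7≠0 swap→a[0]=7 → slow++,fast++
(s=1,f=2) a[fast]=5≠0 swap→a[1]=5 → slow++,fast++
(s=2,f=3) a[fast]=0 → fast++
(s=2,f=4) a[fast]=0 → fast++
(s=2,f=5) a[fast]=5≠0 swap→a[2]=5 → slow++,fast++
(s=3,f=6) a[fast]=0 → fast++
(s=3,f=7) a[fast]=0 → fast++
(s=3,f=8) a[fast]=0 → fast++
(s=3,f=9) a[fast]=0 → fast++
(s=3,f=10) a[fast]=0 → fast++
(s=3,f=11) a[fast]=2≠0 swap→a[3]=2 → slow++,fast++
(s=4,f=12) a[fast]=0 → fast++
(s=4,f=13) a[fast]=0 → fast++
(s=4,f=14) a[fast]=5≠0 swap→a[4]=5 → slow++,fast++
(s=5,f=15) a[fast]=0 → fast++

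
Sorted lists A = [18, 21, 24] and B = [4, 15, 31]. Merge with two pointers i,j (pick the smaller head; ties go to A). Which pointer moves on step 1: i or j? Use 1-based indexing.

j

[i=1,j=1] A[i]=18>B[j]=4 take 4 → j++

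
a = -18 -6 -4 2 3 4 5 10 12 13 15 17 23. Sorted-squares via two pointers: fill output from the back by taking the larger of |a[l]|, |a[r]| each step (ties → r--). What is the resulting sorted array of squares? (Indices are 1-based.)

[4, 9, 16, 16, 25, 36, 100, 144, 169, 225, 289, 324, 529]

[1,13] |-18|<=|23| out[13]=529 → r--
[1,12] |-18|>|17| out[12]=324 → l++
[2,12] |-6|<=|17| out[11]=289 → r--
[2,11] |-6|<=|15| out[10]=225 → r--
[2,10] |-6|<=|13| out[9]=169 → r--
[2,9] |-6|<=|12| out[8]=144 → r--
[2,8] |-6|<=|10| out[7]=100 → r--
[2,7] |-6|>|5| out[6]=36 → l++
[3,7] |-4|<=|5| out[5]=25 → r--
[3,6] |-4|<=|4| out[4]=16 → r--
[3,5] |-4|>|3| out[3]=16 → l++
[4,5] |2|<=|3| out[2]=9 → r--
[4,4] |2|<=|2| out[1]=4 → r--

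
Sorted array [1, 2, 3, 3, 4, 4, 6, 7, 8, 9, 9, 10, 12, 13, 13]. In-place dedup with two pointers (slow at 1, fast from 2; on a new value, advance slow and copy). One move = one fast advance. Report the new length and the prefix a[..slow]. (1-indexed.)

length 11; prefix = [1, 2, 3, 4, 6, 7, 8, 9, 10, 12, 13]

slow=1 fast=2: a[fast]=2≠a[slow]=1 write a[2]=2, slow++,fast++
slow=2 fast=3: a[fast]=3≠a[slow]=2 write a[3]=3, slow++,fast++
slow=3 fast=4: a[fast]=3=a[slow] dup, fast++
slow=3 fast=5: a[fast]=4≠a[slow]=3 write a[4]=4, slow++,fast++
slow=4 fast=6: a[fast]=4=a[slow] dup, fast++
slow=4 fast=7: a[fast]=6≠a[slow]=4 write a[5]=6, slow++,fast++
slow=5 fast=8: a[fast]=7≠a[slow]=6 write a[6]=7, slow++,fast++
slow=6 fast=9: a[fast]=8≠a[slow]=7 write a[7]=8, slow++,fast++
slow=7 fast=10: a[fast]=9≠a[slow]=8 write a[8]=9, slow++,fast++
slow=8 fast=11: a[fast]=9=a[slow] dup, fast++
slow=8 fast=12: a[fast]=10≠a[slow]=9 write a[9]=10, slow++,fast++
slow=9 fast=13: a[fast]=12≠a[slow]=10 write a[10]=12, slow++,fast++
slow=10 fast=14: a[fast]=13≠a[slow]=12 write a[11]=13, slow++,fast++
slow=11 fast=15: a[fast]=13=a[slow] dup, fast++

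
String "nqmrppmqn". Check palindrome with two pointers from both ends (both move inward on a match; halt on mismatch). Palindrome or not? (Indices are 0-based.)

[0,8] 'n'=='n' → l++,r--
[1,7] 'q'=='q' → l++,r--
[2,6] 'm'=='m' → l++,r--
[3,5] 'r'!='p' → stop

not a palindrome (mismatch at 3,5)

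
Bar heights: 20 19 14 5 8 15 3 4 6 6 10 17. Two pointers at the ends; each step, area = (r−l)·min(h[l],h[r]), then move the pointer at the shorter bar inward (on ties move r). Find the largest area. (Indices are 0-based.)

max area = 187

l=0 r=11: min(20,17)*11=187 best=187 *, r--
l=0 r=10: min(20,10)*10=100 best=187, r--
l=0 r=9: min(20,6)*9=54 best=187, r--
l=0 r=8: min(20,6)*8=48 best=187, r--
l=0 r=7: min(20,4)*7=28 best=187, r--
l=0 r=6: min(20,3)*6=18 best=187, r--
l=0 r=5: min(20,15)*5=75 best=187, r--
l=0 r=4: min(20,8)*4=32 best=187, r--
l=0 r=3: min(20,5)*3=15 best=187, r--
l=0 r=2: min(20,14)*2=28 best=187, r--
l=0 r=1: min(20,19)*1=19 best=187, r--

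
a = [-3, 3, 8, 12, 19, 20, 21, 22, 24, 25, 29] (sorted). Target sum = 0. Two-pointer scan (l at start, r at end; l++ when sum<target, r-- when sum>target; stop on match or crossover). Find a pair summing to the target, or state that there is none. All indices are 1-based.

l=1 r=11: -3+29=26 >0, r--
l=1 r=10: -3+25=22 >0, r--
l=1 r=9: -3+24=21 >0, r--
l=1 r=8: -3+22=19 >0, r--
l=1 r=7: -3+21=18 >0, r--
l=1 r=6: -3+20=17 >0, r--
l=1 r=5: -3+19=16 >0, r--
l=1 r=4: -3+12=9 >0, r--
l=1 r=3: -3+8=5 >0, r--
l=1 r=2: -3+3=0, found

(-3, 3)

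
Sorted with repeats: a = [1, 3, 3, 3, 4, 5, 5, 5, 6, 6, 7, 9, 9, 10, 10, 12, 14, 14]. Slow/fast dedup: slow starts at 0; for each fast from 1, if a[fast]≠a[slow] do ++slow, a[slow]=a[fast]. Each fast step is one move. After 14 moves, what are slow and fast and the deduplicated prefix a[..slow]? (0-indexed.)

slow=0 fast=1: a[fast]=3≠a[slow]=1 write a[1]=3, slow++,fast++
slow=1 fast=2: a[fast]=3=a[slow] dup, fast++
slow=1 fast=3: a[fast]=3=a[slow] dup, fast++
slow=1 fast=4: a[fast]=4≠a[slow]=3 write a[2]=4, slow++,fast++
slow=2 fast=5: a[fast]=5≠a[slow]=4 write a[3]=5, slow++,fast++
slow=3 fast=6: a[fast]=5=a[slow] dup, fast++
slow=3 fast=7: a[fast]=5=a[slow] dup, fast++
slow=3 fast=8: a[fast]=6≠a[slow]=5 write a[4]=6, slow++,fast++
slow=4 fast=9: a[fast]=6=a[slow] dup, fast++
slow=4 fast=10: a[fast]=7≠a[slow]=6 write a[5]=7, slow++,fast++
slow=5 fast=11: a[fast]=9≠a[slow]=7 write a[6]=9, slow++,fast++
slow=6 fast=12: a[fast]=9=a[slow] dup, fast++
slow=6 fast=13: a[fast]=10≠a[slow]=9 write a[7]=10, slow++,fast++
slow=7 fast=14: a[fast]=10=a[slow] dup, fast++

slow=7, fast=15, prefix=[1, 3, 4, 5, 6, 7, 9, 10]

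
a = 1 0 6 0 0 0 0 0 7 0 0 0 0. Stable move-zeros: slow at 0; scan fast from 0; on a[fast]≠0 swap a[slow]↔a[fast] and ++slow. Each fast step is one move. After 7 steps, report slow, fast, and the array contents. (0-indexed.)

slow=2, fast=7, a=[1, 6, 0, 0, 0, 0, 0, 0, 7, 0, 0, 0, 0]

slow=0 fast=0: a[fast]=1≠0 swap→a[0]=1, slow++,fast++
slow=1 fast=1: a[fast]=0, fast++
slow=1 fast=2: a[fast]=6≠0 swap→a[1]=6, slow++,fast++
slow=2 fast=3: a[fast]=0, fast++
slow=2 fast=4: a[fast]=0, fast++
slow=2 fast=5: a[fast]=0, fast++
slow=2 fast=6: a[fast]=0, fast++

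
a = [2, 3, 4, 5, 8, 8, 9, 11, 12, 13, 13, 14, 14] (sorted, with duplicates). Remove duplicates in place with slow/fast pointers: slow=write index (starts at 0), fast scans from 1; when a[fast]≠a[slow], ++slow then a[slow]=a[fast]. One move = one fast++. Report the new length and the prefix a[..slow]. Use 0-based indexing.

(s=0,f=1) a[fast]=3≠a[slow]=2 write a[1]=3 → slow++,fast++
(s=1,f=2) a[fast]=4≠a[slow]=3 write a[2]=4 → slow++,fast++
(s=2,f=3) a[fast]=5≠a[slow]=4 write a[3]=5 → slow++,fast++
(s=3,f=4) a[fast]=8≠a[slow]=5 write a[4]=8 → slow++,fast++
(s=4,f=5) a[fast]=8=a[slow] dup → fast++
(s=4,f=6) a[fast]=9≠a[slow]=8 write a[5]=9 → slow++,fast++
(s=5,f=7) a[fast]=11≠a[slow]=9 write a[6]=11 → slow++,fast++
(s=6,f=8) a[fast]=12≠a[slow]=11 write a[7]=12 → slow++,fast++
(s=7,f=9) a[fast]=13≠a[slow]=12 write a[8]=13 → slow++,fast++
(s=8,f=10) a[fast]=13=a[slow] dup → fast++
(s=8,f=11) a[fast]=14≠a[slow]=13 write a[9]=14 → slow++,fast++
(s=9,f=12) a[fast]=14=a[slow] dup → fast++

length 10; prefix = [2, 3, 4, 5, 8, 9, 11, 12, 13, 14]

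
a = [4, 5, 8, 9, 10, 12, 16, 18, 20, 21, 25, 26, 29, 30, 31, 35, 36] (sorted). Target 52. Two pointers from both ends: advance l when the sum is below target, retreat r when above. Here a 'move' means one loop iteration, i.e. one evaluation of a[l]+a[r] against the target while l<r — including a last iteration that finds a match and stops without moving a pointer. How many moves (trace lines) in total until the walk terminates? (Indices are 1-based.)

7 moves

l=1 r=17: 4+36=40 <52, l++
l=2 r=17: 5+36=41 <52, l++
l=3 r=17: 8+36=44 <52, l++
l=4 r=17: 9+36=45 <52, l++
l=5 r=17: 10+36=46 <52, l++
l=6 r=17: 12+36=48 <52, l++
l=7 r=17: 16+36=52, found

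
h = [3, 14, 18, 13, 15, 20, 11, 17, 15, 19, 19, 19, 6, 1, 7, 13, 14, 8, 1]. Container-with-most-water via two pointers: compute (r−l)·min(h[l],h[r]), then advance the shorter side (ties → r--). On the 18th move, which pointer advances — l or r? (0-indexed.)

l=0 r=18: min(3,1)*18=18 best=18 *, r--
l=0 r=17: min(3,8)*17=51 best=51 *, l++
l=1 r=17: min(14,8)*16=128 best=128 *, r--
l=1 r=16: min(14,14)*15=210 best=210 *, r--
l=1 r=15: min(14,13)*14=182 best=210, r--
l=1 r=14: min(14,7)*13=91 best=210, r--
l=1 r=13: min(14,1)*12=12 best=210, r--
l=1 r=12: min(14,6)*11=66 best=210, r--
l=1 r=11: min(14,19)*10=140 best=210, l++
l=2 r=11: min(18,19)*9=162 best=210, l++
l=3 r=11: min(13,19)*8=104 best=210, l++
l=4 r=11: min(15,19)*7=105 best=210, l++
l=5 r=11: min(20,19)*6=114 best=210, r--
l=5 r=10: min(20,19)*5=95 best=210, r--
l=5 r=9: min(20,19)*4=76 best=210, r--
l=5 r=8: min(20,15)*3=45 best=210, r--
l=5 r=7: min(20,17)*2=34 best=210, r--
l=5 r=6: min(20,11)*1=11 best=210, r--

r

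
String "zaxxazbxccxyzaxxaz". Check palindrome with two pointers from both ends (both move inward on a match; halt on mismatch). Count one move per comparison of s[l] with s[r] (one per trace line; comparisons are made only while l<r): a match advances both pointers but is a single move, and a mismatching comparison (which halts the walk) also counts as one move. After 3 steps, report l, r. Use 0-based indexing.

l=3, r=14

[0,17] 'z'=='z' → l++,r--
[1,16] 'a'=='a' → l++,r--
[2,15] 'x'=='x' → l++,r--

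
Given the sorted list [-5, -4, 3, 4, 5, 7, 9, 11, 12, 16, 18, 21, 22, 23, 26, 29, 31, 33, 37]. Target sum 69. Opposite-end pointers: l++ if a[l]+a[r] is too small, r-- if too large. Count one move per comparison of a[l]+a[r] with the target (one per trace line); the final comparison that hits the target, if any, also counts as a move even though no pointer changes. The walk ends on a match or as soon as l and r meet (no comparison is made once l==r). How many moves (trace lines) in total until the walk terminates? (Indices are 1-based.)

[1,19] -5+37=32 <69 → l++
[2,19] -4+37=33 <69 → l++
[3,19] 3+37=40 <69 → l++
[4,19] 4+37=41 <69 → l++
[5,19] 5+37=42 <69 → l++
[6,19] 7+37=44 <69 → l++
[7,19] 9+37=46 <69 → l++
[8,19] 11+37=48 <69 → l++
[9,19] 12+37=49 <69 → l++
[10,19] 16+37=53 <69 → l++
[11,19] 18+37=55 <69 → l++
[12,19] 21+37=58 <69 → l++
[13,19] 22+37=59 <69 → l++
[14,19] 23+37=60 <69 → l++
[15,19] 26+37=63 <69 → l++
[16,19] 29+37=66 <69 → l++
[17,19] 31+37=68 <69 → l++
[18,19] 33+37=70 >69 → r--

18 moves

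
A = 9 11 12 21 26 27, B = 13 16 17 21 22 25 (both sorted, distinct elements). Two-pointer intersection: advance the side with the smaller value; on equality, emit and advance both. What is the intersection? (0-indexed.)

intersection = [21]

[i=0,j=0] 9<13 → i++
[i=1,j=0] 11<13 → i++
[i=2,j=0] 12<13 → i++
[i=3,j=0] 21>13 → j++
[i=3,j=1] 21>16 → j++
[i=3,j=2] 21>17 → j++
[i=3,j=3] 21==21 emit → i++,j++
[i=4,j=4] 26>22 → j++
[i=4,j=5] 26>25 → j++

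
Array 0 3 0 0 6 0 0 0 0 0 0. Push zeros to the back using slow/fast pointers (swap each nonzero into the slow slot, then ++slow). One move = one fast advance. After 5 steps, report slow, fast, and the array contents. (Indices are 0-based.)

slow=0 fast=0: a[fast]=0, fast++
slow=0 fast=1: a[fast]=3≠0 swap→a[0]=3, slow++,fast++
slow=1 fast=2: a[fast]=0, fast++
slow=1 fast=3: a[fast]=0, fast++
slow=1 fast=4: a[fast]=6≠0 swap→a[1]=6, slow++,fast++

slow=2, fast=5, a=[3, 6, 0, 0, 0, 0, 0, 0, 0, 0, 0]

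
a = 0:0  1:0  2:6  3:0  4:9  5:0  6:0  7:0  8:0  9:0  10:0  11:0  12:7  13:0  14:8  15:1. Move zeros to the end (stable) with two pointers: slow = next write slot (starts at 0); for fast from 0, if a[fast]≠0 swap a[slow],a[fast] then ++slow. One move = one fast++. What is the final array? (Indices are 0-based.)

(s=0,f=0) a[fast]=0 → fast++
(s=0,f=1) a[fast]=0 → fast++
(s=0,f=2) a[fast]=6≠0 swap→a[0]=6 → slow++,fast++
(s=1,f=3) a[fast]=0 → fast++
(s=1,f=4) a[fast]=9≠0 swap→a[1]=9 → slow++,fast++
(s=2,f=5) a[fast]=0 → fast++
(s=2,f=6) a[fast]=0 → fast++
(s=2,f=7) a[fast]=0 → fast++
(s=2,f=8) a[fast]=0 → fast++
(s=2,f=9) a[fast]=0 → fast++
(s=2,f=10) a[fast]=0 → fast++
(s=2,f=11) a[fast]=0 → fast++
(s=2,f=12) a[fast]=7≠0 swap→a[2]=7 → slow++,fast++
(s=3,f=13) a[fast]=0 → fast++
(s=3,f=14) a[fast]=8≠0 swap→a[3]=8 → slow++,fast++
(s=4,f=15) a[fast]=1≠0 swap→a[4]=1 → slow++,fast++

[6, 9, 7, 8, 1, 0, 0, 0, 0, 0, 0, 0, 0, 0, 0, 0]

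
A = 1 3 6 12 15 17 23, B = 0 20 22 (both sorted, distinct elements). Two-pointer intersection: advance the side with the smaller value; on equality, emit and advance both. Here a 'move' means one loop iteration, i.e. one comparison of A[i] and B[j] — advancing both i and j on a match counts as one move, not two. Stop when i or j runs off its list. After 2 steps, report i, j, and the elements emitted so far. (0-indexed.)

i=1, j=1, emitted=[]

[i=0,j=0] 1>0 → j++
[i=0,j=1] 1<20 → i++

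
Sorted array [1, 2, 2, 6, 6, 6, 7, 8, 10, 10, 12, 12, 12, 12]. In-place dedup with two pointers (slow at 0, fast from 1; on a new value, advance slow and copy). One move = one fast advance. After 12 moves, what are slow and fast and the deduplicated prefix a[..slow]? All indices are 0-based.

slow=6, fast=13, prefix=[1, 2, 6, 7, 8, 10, 12]

(s=0,f=1) a[fast]=2≠a[slow]=1 write a[1]=2 → slow++,fast++
(s=1,f=2) a[fast]=2=a[slow] dup → fast++
(s=1,f=3) a[fast]=6≠a[slow]=2 write a[2]=6 → slow++,fast++
(s=2,f=4) a[fast]=6=a[slow] dup → fast++
(s=2,f=5) a[fast]=6=a[slow] dup → fast++
(s=2,f=6) a[fast]=7≠a[slow]=6 write a[3]=7 → slow++,fast++
(s=3,f=7) a[fast]=8≠a[slow]=7 write a[4]=8 → slow++,fast++
(s=4,f=8) a[fast]=10≠a[slow]=8 write a[5]=10 → slow++,fast++
(s=5,f=9) a[fast]=10=a[slow] dup → fast++
(s=5,f=10) a[fast]=12≠a[slow]=10 write a[6]=12 → slow++,fast++
(s=6,f=11) a[fast]=12=a[slow] dup → fast++
(s=6,f=12) a[fast]=12=a[slow] dup → fast++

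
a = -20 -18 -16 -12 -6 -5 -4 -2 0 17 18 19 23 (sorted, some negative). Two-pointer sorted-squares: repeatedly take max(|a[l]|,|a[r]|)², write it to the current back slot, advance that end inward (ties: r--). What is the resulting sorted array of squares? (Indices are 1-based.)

l=1 r=13: |-20|<=|23| out[13]=529, r--
l=1 r=12: |-20|>|19| out[12]=400, l++
l=2 r=12: |-18|<=|19| out[11]=361, r--
l=2 r=11: |-18|<=|18| out[10]=324, r--
l=2 r=10: |-18|>|17| out[9]=324, l++
l=3 r=10: |-16|<=|17| out[8]=289, r--
l=3 r=9: |-16|>|0| out[7]=256, l++
l=4 r=9: |-12|>|0| out[6]=144, l++
l=5 r=9: |-6|>|0| out[5]=36, l++
l=6 r=9: |-5|>|0| out[4]=25, l++
l=7 r=9: |-4|>|0| out[3]=16, l++
l=8 r=9: |-2|>|0| out[2]=4, l++
l=9 r=9: |0|<=|0| out[1]=0, r--

[0, 4, 16, 25, 36, 144, 256, 289, 324, 324, 361, 400, 529]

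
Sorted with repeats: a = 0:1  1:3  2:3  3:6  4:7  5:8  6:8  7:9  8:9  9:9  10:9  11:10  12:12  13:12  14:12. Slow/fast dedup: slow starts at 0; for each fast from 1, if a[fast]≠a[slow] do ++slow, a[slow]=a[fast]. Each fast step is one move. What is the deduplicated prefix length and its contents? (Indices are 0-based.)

slow=0 fast=1: a[fast]=3≠a[slow]=1 write a[1]=3, slow++,fast++
slow=1 fast=2: a[fast]=3=a[slow] dup, fast++
slow=1 fast=3: a[fast]=6≠a[slow]=3 write a[2]=6, slow++,fast++
slow=2 fast=4: a[fast]=7≠a[slow]=6 write a[3]=7, slow++,fast++
slow=3 fast=5: a[fast]=8≠a[slow]=7 write a[4]=8, slow++,fast++
slow=4 fast=6: a[fast]=8=a[slow] dup, fast++
slow=4 fast=7: a[fast]=9≠a[slow]=8 write a[5]=9, slow++,fast++
slow=5 fast=8: a[fast]=9=a[slow] dup, fast++
slow=5 fast=9: a[fast]=9=a[slow] dup, fast++
slow=5 fast=10: a[fast]=9=a[slow] dup, fast++
slow=5 fast=11: a[fast]=10≠a[slow]=9 write a[6]=10, slow++,fast++
slow=6 fast=12: a[fast]=12≠a[slow]=10 write a[7]=12, slow++,fast++
slow=7 fast=13: a[fast]=12=a[slow] dup, fast++
slow=7 fast=14: a[fast]=12=a[slow] dup, fast++

length 8; prefix = [1, 3, 6, 7, 8, 9, 10, 12]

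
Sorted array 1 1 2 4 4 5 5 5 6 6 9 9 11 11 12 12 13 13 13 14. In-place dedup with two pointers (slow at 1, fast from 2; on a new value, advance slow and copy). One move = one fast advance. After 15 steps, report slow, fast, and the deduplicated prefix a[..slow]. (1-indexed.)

slow=1 fast=2: a[fast]=1=a[slow] dup, fast++
slow=1 fast=3: a[fast]=2≠a[slow]=1 write a[2]=2, slow++,fast++
slow=2 fast=4: a[fast]=4≠a[slow]=2 write a[3]=4, slow++,fast++
slow=3 fast=5: a[fast]=4=a[slow] dup, fast++
slow=3 fast=6: a[fast]=5≠a[slow]=4 write a[4]=5, slow++,fast++
slow=4 fast=7: a[fast]=5=a[slow] dup, fast++
slow=4 fast=8: a[fast]=5=a[slow] dup, fast++
slow=4 fast=9: a[fast]=6≠a[slow]=5 write a[5]=6, slow++,fast++
slow=5 fast=10: a[fast]=6=a[slow] dup, fast++
slow=5 fast=11: a[fast]=9≠a[slow]=6 write a[6]=9, slow++,fast++
slow=6 fast=12: a[fast]=9=a[slow] dup, fast++
slow=6 fast=13: a[fast]=11≠a[slow]=9 write a[7]=11, slow++,fast++
slow=7 fast=14: a[fast]=11=a[slow] dup, fast++
slow=7 fast=15: a[fast]=12≠a[slow]=11 write a[8]=12, slow++,fast++
slow=8 fast=16: a[fast]=12=a[slow] dup, fast++

slow=8, fast=17, prefix=[1, 2, 4, 5, 6, 9, 11, 12]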